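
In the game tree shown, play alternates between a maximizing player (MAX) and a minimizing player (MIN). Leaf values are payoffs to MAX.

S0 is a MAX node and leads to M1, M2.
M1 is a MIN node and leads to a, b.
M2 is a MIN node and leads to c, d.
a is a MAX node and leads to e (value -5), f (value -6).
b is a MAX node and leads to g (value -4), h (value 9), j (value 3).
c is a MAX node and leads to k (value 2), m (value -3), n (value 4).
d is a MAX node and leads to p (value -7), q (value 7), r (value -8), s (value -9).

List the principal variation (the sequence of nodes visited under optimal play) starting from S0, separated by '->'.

S0 -> M2 -> c -> n

a (MAX): max(-5, -6) = -5
b (MAX): max(-4, 9, 3) = 9
M1 (MIN): min(-5, 9) = -5
c (MAX): max(2, -3, 4) = 4
d (MAX): max(-7, 7, -8, -9) = 7
M2 (MIN): min(4, 7) = 4
S0 (MAX): max(-5, 4) = 4
At S0, MAX picks M2 (highest: 4).
At M2, MIN picks c (lowest: 4).
At c, MAX picks n (highest: 4).
Terminal value 4.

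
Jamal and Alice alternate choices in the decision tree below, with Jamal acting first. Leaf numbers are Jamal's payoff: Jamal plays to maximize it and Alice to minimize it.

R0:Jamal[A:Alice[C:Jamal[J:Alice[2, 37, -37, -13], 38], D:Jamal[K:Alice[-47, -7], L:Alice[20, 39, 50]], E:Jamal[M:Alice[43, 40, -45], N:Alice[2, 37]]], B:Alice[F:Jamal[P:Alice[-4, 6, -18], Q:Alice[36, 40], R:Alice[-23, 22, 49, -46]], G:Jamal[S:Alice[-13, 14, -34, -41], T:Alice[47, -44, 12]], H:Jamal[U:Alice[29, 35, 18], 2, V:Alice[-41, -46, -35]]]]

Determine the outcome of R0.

J (Alice): min(2, 37, -37, -13) = -37
C (Jamal): max(-37, 38) = 38
K (Alice): min(-47, -7) = -47
L (Alice): min(20, 39, 50) = 20
D (Jamal): max(-47, 20) = 20
M (Alice): min(43, 40, -45) = -45
N (Alice): min(2, 37) = 2
E (Jamal): max(-45, 2) = 2
A (Alice): min(38, 20, 2) = 2
P (Alice): min(-4, 6, -18) = -18
Q (Alice): min(36, 40) = 36
R (Alice): min(-23, 22, 49, -46) = -46
F (Jamal): max(-18, 36, -46) = 36
S (Alice): min(-13, 14, -34, -41) = -41
T (Alice): min(47, -44, 12) = -44
G (Jamal): max(-41, -44) = -41
U (Alice): min(29, 35, 18) = 18
V (Alice): min(-41, -46, -35) = -46
H (Jamal): max(18, 2, -46) = 18
B (Alice): min(36, -41, 18) = -41
R0 (Jamal): max(2, -41) = 2

2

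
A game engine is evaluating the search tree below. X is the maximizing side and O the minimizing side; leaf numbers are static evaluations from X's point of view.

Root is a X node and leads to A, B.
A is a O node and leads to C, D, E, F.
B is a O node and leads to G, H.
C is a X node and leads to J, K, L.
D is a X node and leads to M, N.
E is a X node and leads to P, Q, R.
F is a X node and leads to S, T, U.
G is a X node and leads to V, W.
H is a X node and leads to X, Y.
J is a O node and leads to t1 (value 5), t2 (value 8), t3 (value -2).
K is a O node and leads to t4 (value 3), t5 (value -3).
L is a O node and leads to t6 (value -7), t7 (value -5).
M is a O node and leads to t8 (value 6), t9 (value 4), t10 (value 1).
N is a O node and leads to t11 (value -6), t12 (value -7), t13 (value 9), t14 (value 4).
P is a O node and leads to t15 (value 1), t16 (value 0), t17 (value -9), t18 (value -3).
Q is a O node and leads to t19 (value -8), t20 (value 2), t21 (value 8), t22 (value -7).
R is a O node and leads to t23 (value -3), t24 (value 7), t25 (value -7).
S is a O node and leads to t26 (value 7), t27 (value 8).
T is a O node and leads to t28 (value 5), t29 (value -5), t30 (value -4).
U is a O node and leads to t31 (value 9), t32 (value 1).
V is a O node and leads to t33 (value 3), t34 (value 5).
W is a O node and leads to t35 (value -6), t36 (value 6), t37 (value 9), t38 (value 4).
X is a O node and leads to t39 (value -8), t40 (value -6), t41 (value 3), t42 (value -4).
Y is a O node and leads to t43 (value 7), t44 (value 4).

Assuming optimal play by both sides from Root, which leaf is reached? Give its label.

J (O): min(5, 8, -2) = -2
K (O): min(3, -3) = -3
L (O): min(-7, -5) = -7
C (X): max(-2, -3, -7) = -2
M (O): min(6, 4, 1) = 1
N (O): min(-6, -7, 9, 4) = -7
D (X): max(1, -7) = 1
P (O): min(1, 0, -9, -3) = -9
Q (O): min(-8, 2, 8, -7) = -8
R (O): min(-3, 7, -7) = -7
E (X): max(-9, -8, -7) = -7
S (O): min(7, 8) = 7
T (O): min(5, -5, -4) = -5
U (O): min(9, 1) = 1
F (X): max(7, -5, 1) = 7
A (O): min(-2, 1, -7, 7) = -7
V (O): min(3, 5) = 3
W (O): min(-6, 6, 9, 4) = -6
G (X): max(3, -6) = 3
X (O): min(-8, -6, 3, -4) = -8
Y (O): min(7, 4) = 4
H (X): max(-8, 4) = 4
B (O): min(3, 4) = 3
Root (X): max(-7, 3) = 3
At Root, X picks B (highest: 3).
At B, O picks G (lowest: 3).
At G, X picks V (highest: 3).
At V, O picks t33 (lowest: 3).
Terminal value 3.

t33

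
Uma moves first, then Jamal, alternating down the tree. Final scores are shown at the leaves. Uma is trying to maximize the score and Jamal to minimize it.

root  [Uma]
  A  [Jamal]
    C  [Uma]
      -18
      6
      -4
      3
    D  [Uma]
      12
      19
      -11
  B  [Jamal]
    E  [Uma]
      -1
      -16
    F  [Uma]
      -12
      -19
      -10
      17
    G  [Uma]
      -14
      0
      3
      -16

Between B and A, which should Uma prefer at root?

A

E (Uma): max(-1, -16) = -1
F (Uma): max(-12, -19, -10, 17) = 17
G (Uma): max(-14, 0, 3, -16) = 3
B (Jamal): min(-1, 17, 3) = -1
C (Uma): max(-18, 6, -4, 3) = 6
D (Uma): max(12, 19, -11) = 19
A (Jamal): min(6, 19) = 6
Uma prefers the higher value; B=-1, A=6. A is better since 6 > -1.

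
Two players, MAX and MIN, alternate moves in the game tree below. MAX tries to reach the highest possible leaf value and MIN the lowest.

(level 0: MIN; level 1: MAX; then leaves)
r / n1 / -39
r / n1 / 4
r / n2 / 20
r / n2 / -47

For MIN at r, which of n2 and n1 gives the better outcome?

n1

n2 (MAX): max(20, -47) = 20
n1 (MAX): max(-39, 4) = 4
MIN prefers the lower value; n2=20, n1=4. n1 is better since 4 < 20.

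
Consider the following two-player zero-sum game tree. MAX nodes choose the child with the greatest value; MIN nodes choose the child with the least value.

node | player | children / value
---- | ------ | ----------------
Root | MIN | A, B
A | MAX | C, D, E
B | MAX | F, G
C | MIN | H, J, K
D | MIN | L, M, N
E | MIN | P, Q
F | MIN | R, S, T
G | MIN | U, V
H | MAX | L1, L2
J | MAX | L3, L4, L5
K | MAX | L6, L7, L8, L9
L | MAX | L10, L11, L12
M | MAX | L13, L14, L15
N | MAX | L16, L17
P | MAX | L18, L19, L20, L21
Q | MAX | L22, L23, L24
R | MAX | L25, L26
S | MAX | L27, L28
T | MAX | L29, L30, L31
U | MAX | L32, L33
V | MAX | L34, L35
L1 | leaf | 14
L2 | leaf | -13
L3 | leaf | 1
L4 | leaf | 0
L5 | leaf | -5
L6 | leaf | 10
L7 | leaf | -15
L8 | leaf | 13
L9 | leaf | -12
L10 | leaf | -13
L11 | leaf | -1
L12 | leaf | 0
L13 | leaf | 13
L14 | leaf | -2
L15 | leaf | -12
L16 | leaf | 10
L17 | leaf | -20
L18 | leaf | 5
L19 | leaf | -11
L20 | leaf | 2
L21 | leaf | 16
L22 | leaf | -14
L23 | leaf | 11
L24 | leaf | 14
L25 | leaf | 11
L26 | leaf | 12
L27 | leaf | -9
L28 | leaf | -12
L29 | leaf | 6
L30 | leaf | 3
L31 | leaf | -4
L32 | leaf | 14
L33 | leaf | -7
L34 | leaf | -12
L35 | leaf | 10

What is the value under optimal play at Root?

10

H (MAX): max(14, -13) = 14
J (MAX): max(1, 0, -5) = 1
K (MAX): max(10, -15, 13, -12) = 13
C (MIN): min(14, 1, 13) = 1
L (MAX): max(-13, -1, 0) = 0
M (MAX): max(13, -2, -12) = 13
N (MAX): max(10, -20) = 10
D (MIN): min(0, 13, 10) = 0
P (MAX): max(5, -11, 2, 16) = 16
Q (MAX): max(-14, 11, 14) = 14
E (MIN): min(16, 14) = 14
A (MAX): max(1, 0, 14) = 14
R (MAX): max(11, 12) = 12
S (MAX): max(-9, -12) = -9
T (MAX): max(6, 3, -4) = 6
F (MIN): min(12, -9, 6) = -9
U (MAX): max(14, -7) = 14
V (MAX): max(-12, 10) = 10
G (MIN): min(14, 10) = 10
B (MAX): max(-9, 10) = 10
Root (MIN): min(14, 10) = 10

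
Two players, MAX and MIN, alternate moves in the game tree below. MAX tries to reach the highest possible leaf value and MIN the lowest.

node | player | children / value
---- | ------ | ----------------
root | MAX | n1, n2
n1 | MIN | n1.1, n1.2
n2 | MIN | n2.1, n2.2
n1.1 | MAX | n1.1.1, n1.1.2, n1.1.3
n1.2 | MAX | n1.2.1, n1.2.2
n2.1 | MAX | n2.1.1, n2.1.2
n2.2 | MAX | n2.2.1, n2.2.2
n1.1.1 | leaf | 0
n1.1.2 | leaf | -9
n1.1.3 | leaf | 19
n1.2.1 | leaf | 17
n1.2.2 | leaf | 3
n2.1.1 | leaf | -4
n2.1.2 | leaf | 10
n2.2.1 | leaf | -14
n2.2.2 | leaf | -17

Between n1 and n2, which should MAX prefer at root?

n1

n1.1 (MAX): max(0, -9, 19) = 19
n1.2 (MAX): max(17, 3) = 17
n1 (MIN): min(19, 17) = 17
n2.1 (MAX): max(-4, 10) = 10
n2.2 (MAX): max(-14, -17) = -14
n2 (MIN): min(10, -14) = -14
MAX prefers the higher value; n1=17, n2=-14. n1 is better since 17 > -14.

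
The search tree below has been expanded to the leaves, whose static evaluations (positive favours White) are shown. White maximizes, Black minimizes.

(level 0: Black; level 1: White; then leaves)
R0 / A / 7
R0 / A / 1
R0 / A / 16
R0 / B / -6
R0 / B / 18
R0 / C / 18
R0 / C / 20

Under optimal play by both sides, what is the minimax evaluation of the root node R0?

A (White): max(7, 1, 16) = 16
B (White): max(-6, 18) = 18
C (White): max(18, 20) = 20
R0 (Black): min(16, 18, 20) = 16

16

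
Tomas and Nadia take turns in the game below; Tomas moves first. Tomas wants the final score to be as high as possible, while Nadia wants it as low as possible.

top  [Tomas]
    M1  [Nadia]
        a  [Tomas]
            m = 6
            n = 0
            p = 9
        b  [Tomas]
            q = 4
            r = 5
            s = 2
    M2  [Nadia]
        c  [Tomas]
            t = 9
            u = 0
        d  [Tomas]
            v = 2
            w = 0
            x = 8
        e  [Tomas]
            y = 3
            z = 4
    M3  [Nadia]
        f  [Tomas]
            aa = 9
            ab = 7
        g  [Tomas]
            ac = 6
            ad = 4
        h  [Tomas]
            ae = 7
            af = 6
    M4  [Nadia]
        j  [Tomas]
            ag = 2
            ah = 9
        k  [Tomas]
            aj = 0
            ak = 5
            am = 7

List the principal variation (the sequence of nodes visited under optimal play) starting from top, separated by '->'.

top -> M4 -> k -> am

a (Tomas): max(6, 0, 9) = 9
b (Tomas): max(4, 5, 2) = 5
M1 (Nadia): min(9, 5) = 5
c (Tomas): max(9, 0) = 9
d (Tomas): max(2, 0, 8) = 8
e (Tomas): max(3, 4) = 4
M2 (Nadia): min(9, 8, 4) = 4
f (Tomas): max(9, 7) = 9
g (Tomas): max(6, 4) = 6
h (Tomas): max(7, 6) = 7
M3 (Nadia): min(9, 6, 7) = 6
j (Tomas): max(2, 9) = 9
k (Tomas): max(0, 5, 7) = 7
M4 (Nadia): min(9, 7) = 7
top (Tomas): max(5, 4, 6, 7) = 7
At top, Tomas picks M4 (highest: 7).
At M4, Nadia picks k (lowest: 7).
At k, Tomas picks am (highest: 7).
Terminal value 7.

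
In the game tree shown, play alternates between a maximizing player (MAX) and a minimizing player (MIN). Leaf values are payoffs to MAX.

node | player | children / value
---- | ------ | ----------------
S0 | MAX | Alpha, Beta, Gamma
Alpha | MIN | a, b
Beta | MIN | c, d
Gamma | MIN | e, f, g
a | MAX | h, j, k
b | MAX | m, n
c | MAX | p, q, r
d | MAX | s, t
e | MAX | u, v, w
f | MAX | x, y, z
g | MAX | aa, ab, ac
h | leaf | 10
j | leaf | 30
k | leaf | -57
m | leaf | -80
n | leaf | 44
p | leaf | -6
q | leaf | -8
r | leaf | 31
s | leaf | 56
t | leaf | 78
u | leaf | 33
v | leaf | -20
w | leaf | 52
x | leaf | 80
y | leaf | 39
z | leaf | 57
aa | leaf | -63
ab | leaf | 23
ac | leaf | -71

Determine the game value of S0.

a (MAX): max(10, 30, -57) = 30
b (MAX): max(-80, 44) = 44
Alpha (MIN): min(30, 44) = 30
c (MAX): max(-6, -8, 31) = 31
d (MAX): max(56, 78) = 78
Beta (MIN): min(31, 78) = 31
e (MAX): max(33, -20, 52) = 52
f (MAX): max(80, 39, 57) = 80
g (MAX): max(-63, 23, -71) = 23
Gamma (MIN): min(52, 80, 23) = 23
S0 (MAX): max(30, 31, 23) = 31

31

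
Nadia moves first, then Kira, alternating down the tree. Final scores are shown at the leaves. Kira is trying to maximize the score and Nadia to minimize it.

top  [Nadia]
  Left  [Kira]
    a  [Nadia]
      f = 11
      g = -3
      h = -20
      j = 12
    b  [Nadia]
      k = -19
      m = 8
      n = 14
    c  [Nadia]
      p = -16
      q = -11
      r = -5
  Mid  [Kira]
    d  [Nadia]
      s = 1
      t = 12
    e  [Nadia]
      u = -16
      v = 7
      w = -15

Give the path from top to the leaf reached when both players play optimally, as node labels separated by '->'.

a (Nadia): min(11, -3, -20, 12) = -20
b (Nadia): min(-19, 8, 14) = -19
c (Nadia): min(-16, -11, -5) = -16
Left (Kira): max(-20, -19, -16) = -16
d (Nadia): min(1, 12) = 1
e (Nadia): min(-16, 7, -15) = -16
Mid (Kira): max(1, -16) = 1
top (Nadia): min(-16, 1) = -16
At top, Nadia picks Left (lowest: -16).
At Left, Kira picks c (highest: -16).
At c, Nadia picks p (lowest: -16).
Terminal value -16.

top -> Left -> c -> p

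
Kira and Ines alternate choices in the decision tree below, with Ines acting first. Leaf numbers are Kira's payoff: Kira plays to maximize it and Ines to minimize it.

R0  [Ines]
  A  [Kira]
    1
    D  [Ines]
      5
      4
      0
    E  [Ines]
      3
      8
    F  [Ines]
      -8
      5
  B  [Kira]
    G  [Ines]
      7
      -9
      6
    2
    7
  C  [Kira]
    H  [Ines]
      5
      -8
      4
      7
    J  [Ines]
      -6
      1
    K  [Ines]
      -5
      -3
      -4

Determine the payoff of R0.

-5

D (Ines): min(5, 4, 0) = 0
E (Ines): min(3, 8) = 3
F (Ines): min(-8, 5) = -8
A (Kira): max(1, 0, 3, -8) = 3
G (Ines): min(7, -9, 6) = -9
B (Kira): max(-9, 2, 7) = 7
H (Ines): min(5, -8, 4, 7) = -8
J (Ines): min(-6, 1) = -6
K (Ines): min(-5, -3, -4) = -5
C (Kira): max(-8, -6, -5) = -5
R0 (Ines): min(3, 7, -5) = -5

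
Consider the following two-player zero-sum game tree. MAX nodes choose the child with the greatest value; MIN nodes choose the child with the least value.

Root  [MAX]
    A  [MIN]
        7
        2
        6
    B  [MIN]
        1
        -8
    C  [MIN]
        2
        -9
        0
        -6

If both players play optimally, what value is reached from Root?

A (MIN): min(7, 2, 6) = 2
B (MIN): min(1, -8) = -8
C (MIN): min(2, -9, 0, -6) = -9
Root (MAX): max(2, -8, -9) = 2

2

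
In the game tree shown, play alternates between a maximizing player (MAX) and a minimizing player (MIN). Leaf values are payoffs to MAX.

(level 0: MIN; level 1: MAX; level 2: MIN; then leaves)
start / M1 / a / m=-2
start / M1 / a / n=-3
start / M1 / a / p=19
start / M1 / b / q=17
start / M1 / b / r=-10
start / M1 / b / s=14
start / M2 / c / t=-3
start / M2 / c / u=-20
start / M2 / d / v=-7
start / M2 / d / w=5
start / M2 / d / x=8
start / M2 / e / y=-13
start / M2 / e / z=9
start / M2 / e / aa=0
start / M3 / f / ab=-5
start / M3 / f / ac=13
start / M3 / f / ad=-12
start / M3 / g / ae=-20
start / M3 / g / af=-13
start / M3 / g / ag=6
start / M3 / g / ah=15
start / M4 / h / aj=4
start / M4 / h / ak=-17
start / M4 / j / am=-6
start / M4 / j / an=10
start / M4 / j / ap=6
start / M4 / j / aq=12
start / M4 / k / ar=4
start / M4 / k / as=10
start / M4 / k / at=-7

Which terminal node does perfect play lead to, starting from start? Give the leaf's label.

a (MIN): min(-2, -3, 19) = -3
b (MIN): min(17, -10, 14) = -10
M1 (MAX): max(-3, -10) = -3
c (MIN): min(-3, -20) = -20
d (MIN): min(-7, 5, 8) = -7
e (MIN): min(-13, 9, 0) = -13
M2 (MAX): max(-20, -7, -13) = -7
f (MIN): min(-5, 13, -12) = -12
g (MIN): min(-20, -13, 6, 15) = -20
M3 (MAX): max(-12, -20) = -12
h (MIN): min(4, -17) = -17
j (MIN): min(-6, 10, 6, 12) = -6
k (MIN): min(4, 10, -7) = -7
M4 (MAX): max(-17, -6, -7) = -6
start (MIN): min(-3, -7, -12, -6) = -12
At start, MIN picks M3 (lowest: -12).
At M3, MAX picks f (highest: -12).
At f, MIN picks ad (lowest: -12).
Terminal value -12.

ad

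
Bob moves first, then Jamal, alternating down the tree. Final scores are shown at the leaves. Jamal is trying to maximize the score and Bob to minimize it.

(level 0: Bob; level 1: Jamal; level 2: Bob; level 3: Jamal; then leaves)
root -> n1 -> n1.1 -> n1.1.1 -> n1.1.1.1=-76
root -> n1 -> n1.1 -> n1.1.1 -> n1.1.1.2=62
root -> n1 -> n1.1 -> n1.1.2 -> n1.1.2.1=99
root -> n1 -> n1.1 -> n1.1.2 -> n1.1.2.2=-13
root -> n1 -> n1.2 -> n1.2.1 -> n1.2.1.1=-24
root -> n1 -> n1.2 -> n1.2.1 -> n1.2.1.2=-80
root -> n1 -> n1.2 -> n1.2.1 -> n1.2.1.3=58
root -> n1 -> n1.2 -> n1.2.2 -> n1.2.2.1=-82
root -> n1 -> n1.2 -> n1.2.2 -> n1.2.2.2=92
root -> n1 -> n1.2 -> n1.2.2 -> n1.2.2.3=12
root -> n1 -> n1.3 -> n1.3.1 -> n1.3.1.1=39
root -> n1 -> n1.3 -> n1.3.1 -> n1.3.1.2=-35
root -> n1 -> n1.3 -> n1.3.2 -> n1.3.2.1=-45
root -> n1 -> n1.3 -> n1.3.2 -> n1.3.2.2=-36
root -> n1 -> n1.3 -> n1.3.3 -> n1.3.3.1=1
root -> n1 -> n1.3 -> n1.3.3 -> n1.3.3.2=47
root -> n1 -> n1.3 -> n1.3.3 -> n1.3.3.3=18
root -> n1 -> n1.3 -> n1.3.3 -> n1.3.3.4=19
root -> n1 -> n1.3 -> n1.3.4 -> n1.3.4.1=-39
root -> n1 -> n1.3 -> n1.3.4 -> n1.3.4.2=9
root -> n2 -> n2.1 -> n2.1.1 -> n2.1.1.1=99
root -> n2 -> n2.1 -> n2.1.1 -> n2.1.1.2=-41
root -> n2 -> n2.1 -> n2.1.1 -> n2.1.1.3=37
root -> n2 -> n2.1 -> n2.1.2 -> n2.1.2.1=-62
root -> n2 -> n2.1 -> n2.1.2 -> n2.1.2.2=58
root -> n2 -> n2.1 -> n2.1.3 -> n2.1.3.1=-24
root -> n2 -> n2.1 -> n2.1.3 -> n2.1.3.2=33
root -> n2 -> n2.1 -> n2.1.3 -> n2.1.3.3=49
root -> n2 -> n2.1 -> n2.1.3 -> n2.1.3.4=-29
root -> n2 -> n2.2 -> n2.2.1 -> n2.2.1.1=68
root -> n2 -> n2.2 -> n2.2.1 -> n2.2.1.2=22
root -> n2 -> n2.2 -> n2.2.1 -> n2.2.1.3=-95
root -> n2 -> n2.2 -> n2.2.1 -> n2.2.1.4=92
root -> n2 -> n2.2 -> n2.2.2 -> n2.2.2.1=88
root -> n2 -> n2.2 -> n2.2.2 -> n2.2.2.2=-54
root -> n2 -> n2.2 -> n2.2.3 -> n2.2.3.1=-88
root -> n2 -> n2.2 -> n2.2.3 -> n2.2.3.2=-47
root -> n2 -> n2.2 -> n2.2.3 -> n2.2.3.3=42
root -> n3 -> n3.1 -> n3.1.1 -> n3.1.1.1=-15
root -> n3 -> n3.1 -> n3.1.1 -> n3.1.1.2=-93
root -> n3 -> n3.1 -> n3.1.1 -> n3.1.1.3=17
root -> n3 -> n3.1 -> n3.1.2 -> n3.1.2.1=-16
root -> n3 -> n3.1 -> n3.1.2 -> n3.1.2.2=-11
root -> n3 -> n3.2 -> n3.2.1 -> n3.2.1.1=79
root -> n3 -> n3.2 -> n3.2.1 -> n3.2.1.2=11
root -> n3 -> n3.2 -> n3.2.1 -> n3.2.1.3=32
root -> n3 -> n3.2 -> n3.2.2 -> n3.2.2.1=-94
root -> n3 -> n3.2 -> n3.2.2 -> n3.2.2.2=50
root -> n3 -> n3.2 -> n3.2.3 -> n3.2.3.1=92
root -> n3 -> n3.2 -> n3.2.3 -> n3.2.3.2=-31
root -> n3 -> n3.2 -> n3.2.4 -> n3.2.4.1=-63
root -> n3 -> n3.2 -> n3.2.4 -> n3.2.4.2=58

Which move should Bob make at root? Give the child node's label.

n2

n1.1.1 (Jamal): max(-76, 62) = 62
n1.1.2 (Jamal): max(99, -13) = 99
n1.1 (Bob): min(62, 99) = 62
n1.2.1 (Jamal): max(-24, -80, 58) = 58
n1.2.2 (Jamal): max(-82, 92, 12) = 92
n1.2 (Bob): min(58, 92) = 58
n1.3.1 (Jamal): max(39, -35) = 39
n1.3.2 (Jamal): max(-45, -36) = -36
n1.3.3 (Jamal): max(1, 47, 18, 19) = 47
n1.3.4 (Jamal): max(-39, 9) = 9
n1.3 (Bob): min(39, -36, 47, 9) = -36
n1 (Jamal): max(62, 58, -36) = 62
n2.1.1 (Jamal): max(99, -41, 37) = 99
n2.1.2 (Jamal): max(-62, 58) = 58
n2.1.3 (Jamal): max(-24, 33, 49, -29) = 49
n2.1 (Bob): min(99, 58, 49) = 49
n2.2.1 (Jamal): max(68, 22, -95, 92) = 92
n2.2.2 (Jamal): max(88, -54) = 88
n2.2.3 (Jamal): max(-88, -47, 42) = 42
n2.2 (Bob): min(92, 88, 42) = 42
n2 (Jamal): max(49, 42) = 49
n3.1.1 (Jamal): max(-15, -93, 17) = 17
n3.1.2 (Jamal): max(-16, -11) = -11
n3.1 (Bob): min(17, -11) = -11
n3.2.1 (Jamal): max(79, 11, 32) = 79
n3.2.2 (Jamal): max(-94, 50) = 50
n3.2.3 (Jamal): max(92, -31) = 92
n3.2.4 (Jamal): max(-63, 58) = 58
n3.2 (Bob): min(79, 50, 92, 58) = 50
n3 (Jamal): max(-11, 50) = 50
root (Bob): min(62, 49, 50) = 49
Bob at root wants the lowest of {n1=62, n2=49, n3=50}, so chooses n2.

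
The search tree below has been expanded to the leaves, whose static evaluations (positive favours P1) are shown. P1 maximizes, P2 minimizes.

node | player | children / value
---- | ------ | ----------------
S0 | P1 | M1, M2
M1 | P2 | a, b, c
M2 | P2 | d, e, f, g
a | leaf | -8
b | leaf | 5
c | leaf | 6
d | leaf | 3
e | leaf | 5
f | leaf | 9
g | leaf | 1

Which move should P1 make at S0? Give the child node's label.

M2

M1 (P2): min(-8, 5, 6) = -8
M2 (P2): min(3, 5, 9, 1) = 1
S0 (P1): max(-8, 1) = 1
P1 at S0 wants the highest of {M1=-8, M2=1}, so chooses M2.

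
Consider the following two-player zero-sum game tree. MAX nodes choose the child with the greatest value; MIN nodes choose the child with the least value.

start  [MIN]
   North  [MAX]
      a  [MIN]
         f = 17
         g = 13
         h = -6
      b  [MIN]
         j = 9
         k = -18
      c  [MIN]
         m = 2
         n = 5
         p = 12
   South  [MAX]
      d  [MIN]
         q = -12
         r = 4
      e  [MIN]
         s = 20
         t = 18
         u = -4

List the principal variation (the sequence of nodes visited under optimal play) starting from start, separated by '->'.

start -> South -> e -> u

a (MIN): min(17, 13, -6) = -6
b (MIN): min(9, -18) = -18
c (MIN): min(2, 5, 12) = 2
North (MAX): max(-6, -18, 2) = 2
d (MIN): min(-12, 4) = -12
e (MIN): min(20, 18, -4) = -4
South (MAX): max(-12, -4) = -4
start (MIN): min(2, -4) = -4
At start, MIN picks South (lowest: -4).
At South, MAX picks e (highest: -4).
At e, MIN picks u (lowest: -4).
Terminal value -4.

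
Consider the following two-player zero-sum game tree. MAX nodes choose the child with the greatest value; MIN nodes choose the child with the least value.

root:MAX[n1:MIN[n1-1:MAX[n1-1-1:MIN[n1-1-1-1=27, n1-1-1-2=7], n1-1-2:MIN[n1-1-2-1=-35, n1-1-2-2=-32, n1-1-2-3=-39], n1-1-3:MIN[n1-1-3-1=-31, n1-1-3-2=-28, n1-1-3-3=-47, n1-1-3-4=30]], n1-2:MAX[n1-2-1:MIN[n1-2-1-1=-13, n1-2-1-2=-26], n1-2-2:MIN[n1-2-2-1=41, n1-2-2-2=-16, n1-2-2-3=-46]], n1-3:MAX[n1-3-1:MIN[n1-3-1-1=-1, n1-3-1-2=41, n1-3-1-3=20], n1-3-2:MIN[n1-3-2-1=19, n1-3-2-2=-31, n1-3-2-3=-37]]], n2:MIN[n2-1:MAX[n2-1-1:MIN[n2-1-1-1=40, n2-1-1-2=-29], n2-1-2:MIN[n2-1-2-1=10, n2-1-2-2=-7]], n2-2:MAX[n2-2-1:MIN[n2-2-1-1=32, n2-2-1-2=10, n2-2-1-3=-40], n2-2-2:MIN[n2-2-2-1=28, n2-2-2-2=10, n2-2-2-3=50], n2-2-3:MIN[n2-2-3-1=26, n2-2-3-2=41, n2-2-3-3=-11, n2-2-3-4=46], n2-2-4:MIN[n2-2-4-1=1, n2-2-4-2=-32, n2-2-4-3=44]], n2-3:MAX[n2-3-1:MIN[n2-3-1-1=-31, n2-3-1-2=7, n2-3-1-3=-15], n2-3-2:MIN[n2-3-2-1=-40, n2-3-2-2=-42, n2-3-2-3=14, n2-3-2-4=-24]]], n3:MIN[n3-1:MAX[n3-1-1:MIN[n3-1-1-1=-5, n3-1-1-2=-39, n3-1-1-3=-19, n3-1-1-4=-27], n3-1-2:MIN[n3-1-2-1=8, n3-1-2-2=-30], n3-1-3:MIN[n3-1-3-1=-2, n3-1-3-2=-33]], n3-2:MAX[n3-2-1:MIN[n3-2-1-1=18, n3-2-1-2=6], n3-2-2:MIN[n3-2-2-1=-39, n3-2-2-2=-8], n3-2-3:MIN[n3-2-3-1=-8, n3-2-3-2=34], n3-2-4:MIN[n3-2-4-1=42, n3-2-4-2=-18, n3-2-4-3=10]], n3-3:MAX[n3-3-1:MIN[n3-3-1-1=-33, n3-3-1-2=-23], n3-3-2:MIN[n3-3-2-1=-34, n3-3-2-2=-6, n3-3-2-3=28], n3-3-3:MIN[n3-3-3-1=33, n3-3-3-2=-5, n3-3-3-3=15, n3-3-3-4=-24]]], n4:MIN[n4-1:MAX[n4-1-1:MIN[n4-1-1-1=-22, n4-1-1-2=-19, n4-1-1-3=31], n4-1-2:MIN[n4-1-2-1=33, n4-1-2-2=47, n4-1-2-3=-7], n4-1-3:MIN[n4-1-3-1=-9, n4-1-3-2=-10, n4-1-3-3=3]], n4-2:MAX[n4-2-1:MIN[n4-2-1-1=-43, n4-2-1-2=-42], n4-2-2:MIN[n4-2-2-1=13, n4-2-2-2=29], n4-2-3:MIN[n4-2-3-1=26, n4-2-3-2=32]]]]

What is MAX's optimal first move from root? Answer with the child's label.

n4

n1-1-1 (MIN): min(27, 7) = 7
n1-1-2 (MIN): min(-35, -32, -39) = -39
n1-1-3 (MIN): min(-31, -28, -47, 30) = -47
n1-1 (MAX): max(7, -39, -47) = 7
n1-2-1 (MIN): min(-13, -26) = -26
n1-2-2 (MIN): min(41, -16, -46) = -46
n1-2 (MAX): max(-26, -46) = -26
n1-3-1 (MIN): min(-1, 41, 20) = -1
n1-3-2 (MIN): min(19, -31, -37) = -37
n1-3 (MAX): max(-1, -37) = -1
n1 (MIN): min(7, -26, -1) = -26
n2-1-1 (MIN): min(40, -29) = -29
n2-1-2 (MIN): min(10, -7) = -7
n2-1 (MAX): max(-29, -7) = -7
n2-2-1 (MIN): min(32, 10, -40) = -40
n2-2-2 (MIN): min(28, 10, 50) = 10
n2-2-3 (MIN): min(26, 41, -11, 46) = -11
n2-2-4 (MIN): min(1, -32, 44) = -32
n2-2 (MAX): max(-40, 10, -11, -32) = 10
n2-3-1 (MIN): min(-31, 7, -15) = -31
n2-3-2 (MIN): min(-40, -42, 14, -24) = -42
n2-3 (MAX): max(-31, -42) = -31
n2 (MIN): min(-7, 10, -31) = -31
n3-1-1 (MIN): min(-5, -39, -19, -27) = -39
n3-1-2 (MIN): min(8, -30) = -30
n3-1-3 (MIN): min(-2, -33) = -33
n3-1 (MAX): max(-39, -30, -33) = -30
n3-2-1 (MIN): min(18, 6) = 6
n3-2-2 (MIN): min(-39, -8) = -39
n3-2-3 (MIN): min(-8, 34) = -8
n3-2-4 (MIN): min(42, -18, 10) = -18
n3-2 (MAX): max(6, -39, -8, -18) = 6
n3-3-1 (MIN): min(-33, -23) = -33
n3-3-2 (MIN): min(-34, -6, 28) = -34
n3-3-3 (MIN): min(33, -5, 15, -24) = -24
n3-3 (MAX): max(-33, -34, -24) = -24
n3 (MIN): min(-30, 6, -24) = -30
n4-1-1 (MIN): min(-22, -19, 31) = -22
n4-1-2 (MIN): min(33, 47, -7) = -7
n4-1-3 (MIN): min(-9, -10, 3) = -10
n4-1 (MAX): max(-22, -7, -10) = -7
n4-2-1 (MIN): min(-43, -42) = -43
n4-2-2 (MIN): min(13, 29) = 13
n4-2-3 (MIN): min(26, 32) = 26
n4-2 (MAX): max(-43, 13, 26) = 26
n4 (MIN): min(-7, 26) = -7
root (MAX): max(-26, -31, -30, -7) = -7
MAX at root wants the highest of {n1=-26, n2=-31, n3=-30, n4=-7}, so chooses n4.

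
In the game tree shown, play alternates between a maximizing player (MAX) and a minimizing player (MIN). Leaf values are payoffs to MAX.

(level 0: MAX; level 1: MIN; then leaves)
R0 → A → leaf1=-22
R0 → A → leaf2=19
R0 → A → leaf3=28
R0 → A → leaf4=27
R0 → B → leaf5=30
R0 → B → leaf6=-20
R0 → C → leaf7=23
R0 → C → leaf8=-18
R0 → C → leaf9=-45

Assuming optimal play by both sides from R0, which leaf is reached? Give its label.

A (MIN): min(-22, 19, 28, 27) = -22
B (MIN): min(30, -20) = -20
C (MIN): min(23, -18, -45) = -45
R0 (MAX): max(-22, -20, -45) = -20
At R0, MAX picks B (highest: -20).
At B, MIN picks leaf6 (lowest: -20).
Terminal value -20.

leaf6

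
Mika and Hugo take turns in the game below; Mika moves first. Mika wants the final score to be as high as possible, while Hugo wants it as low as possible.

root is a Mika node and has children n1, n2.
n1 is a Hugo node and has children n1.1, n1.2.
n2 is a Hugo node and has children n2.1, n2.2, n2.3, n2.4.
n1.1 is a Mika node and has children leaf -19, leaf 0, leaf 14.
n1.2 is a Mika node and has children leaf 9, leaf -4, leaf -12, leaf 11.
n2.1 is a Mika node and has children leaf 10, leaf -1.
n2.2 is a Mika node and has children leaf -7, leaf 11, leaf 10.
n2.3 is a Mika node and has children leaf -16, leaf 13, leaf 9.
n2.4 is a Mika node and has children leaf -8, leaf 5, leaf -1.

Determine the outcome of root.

n1.1 (Mika): max(-19, 0, 14) = 14
n1.2 (Mika): max(9, -4, -12, 11) = 11
n1 (Hugo): min(14, 11) = 11
n2.1 (Mika): max(10, -1) = 10
n2.2 (Mika): max(-7, 11, 10) = 11
n2.3 (Mika): max(-16, 13, 9) = 13
n2.4 (Mika): max(-8, 5, -1) = 5
n2 (Hugo): min(10, 11, 13, 5) = 5
root (Mika): max(11, 5) = 11

11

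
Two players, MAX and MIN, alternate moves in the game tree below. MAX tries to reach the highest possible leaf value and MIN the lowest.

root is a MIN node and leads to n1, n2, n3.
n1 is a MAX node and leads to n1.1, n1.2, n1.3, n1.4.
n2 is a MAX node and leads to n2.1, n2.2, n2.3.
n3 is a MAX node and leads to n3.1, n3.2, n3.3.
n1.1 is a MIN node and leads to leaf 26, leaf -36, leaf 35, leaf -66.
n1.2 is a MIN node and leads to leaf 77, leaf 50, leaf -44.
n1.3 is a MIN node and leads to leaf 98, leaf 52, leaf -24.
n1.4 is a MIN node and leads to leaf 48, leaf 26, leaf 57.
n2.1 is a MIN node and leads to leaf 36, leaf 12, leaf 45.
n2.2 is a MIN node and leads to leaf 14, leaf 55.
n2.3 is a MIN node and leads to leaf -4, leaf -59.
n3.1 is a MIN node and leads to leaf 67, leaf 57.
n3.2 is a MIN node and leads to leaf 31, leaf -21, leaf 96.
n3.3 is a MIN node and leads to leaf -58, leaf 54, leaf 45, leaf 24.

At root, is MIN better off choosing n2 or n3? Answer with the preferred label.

n2

n2.1 (MIN): min(36, 12, 45) = 12
n2.2 (MIN): min(14, 55) = 14
n2.3 (MIN): min(-4, -59) = -59
n2 (MAX): max(12, 14, -59) = 14
n3.1 (MIN): min(67, 57) = 57
n3.2 (MIN): min(31, -21, 96) = -21
n3.3 (MIN): min(-58, 54, 45, 24) = -58
n3 (MAX): max(57, -21, -58) = 57
MIN prefers the lower value; n2=14, n3=57. n2 is better since 14 < 57.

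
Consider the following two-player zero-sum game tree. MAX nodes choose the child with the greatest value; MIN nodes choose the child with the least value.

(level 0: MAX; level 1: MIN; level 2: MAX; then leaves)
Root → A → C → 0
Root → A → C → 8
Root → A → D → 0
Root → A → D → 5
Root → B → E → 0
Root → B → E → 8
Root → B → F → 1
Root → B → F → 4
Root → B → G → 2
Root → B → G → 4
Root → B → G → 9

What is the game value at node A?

C (MAX): max(0, 8) = 8
D (MAX): max(0, 5) = 5
A (MIN): min(8, 5) = 5

5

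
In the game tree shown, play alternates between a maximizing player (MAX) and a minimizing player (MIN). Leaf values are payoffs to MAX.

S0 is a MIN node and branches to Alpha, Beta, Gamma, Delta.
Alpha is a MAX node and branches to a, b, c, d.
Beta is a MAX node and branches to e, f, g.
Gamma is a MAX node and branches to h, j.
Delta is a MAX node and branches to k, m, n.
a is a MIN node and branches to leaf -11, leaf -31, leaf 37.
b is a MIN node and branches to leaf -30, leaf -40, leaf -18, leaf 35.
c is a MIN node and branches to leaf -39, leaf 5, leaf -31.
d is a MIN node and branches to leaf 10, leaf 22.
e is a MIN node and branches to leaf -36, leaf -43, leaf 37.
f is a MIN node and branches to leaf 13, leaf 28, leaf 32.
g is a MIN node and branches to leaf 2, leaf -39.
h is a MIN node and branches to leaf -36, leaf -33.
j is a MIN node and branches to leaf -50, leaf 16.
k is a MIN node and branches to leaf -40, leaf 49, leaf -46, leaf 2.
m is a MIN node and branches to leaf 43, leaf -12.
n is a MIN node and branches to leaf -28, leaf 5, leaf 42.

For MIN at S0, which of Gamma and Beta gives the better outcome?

h (MIN): min(-36, -33) = -36
j (MIN): min(-50, 16) = -50
Gamma (MAX): max(-36, -50) = -36
e (MIN): min(-36, -43, 37) = -43
f (MIN): min(13, 28, 32) = 13
g (MIN): min(2, -39) = -39
Beta (MAX): max(-43, 13, -39) = 13
MIN prefers the lower value; Gamma=-36, Beta=13. Gamma is better since -36 < 13.

Gamma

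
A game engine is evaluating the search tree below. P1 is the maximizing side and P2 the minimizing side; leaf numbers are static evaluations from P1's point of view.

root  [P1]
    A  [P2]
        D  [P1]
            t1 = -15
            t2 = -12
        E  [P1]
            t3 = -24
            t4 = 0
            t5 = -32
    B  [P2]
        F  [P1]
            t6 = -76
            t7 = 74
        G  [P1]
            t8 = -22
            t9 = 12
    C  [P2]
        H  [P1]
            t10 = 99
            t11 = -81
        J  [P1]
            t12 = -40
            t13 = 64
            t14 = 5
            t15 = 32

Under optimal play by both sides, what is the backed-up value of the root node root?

D (P1): max(-15, -12) = -12
E (P1): max(-24, 0, -32) = 0
A (P2): min(-12, 0) = -12
F (P1): max(-76, 74) = 74
G (P1): max(-22, 12) = 12
B (P2): min(74, 12) = 12
H (P1): max(99, -81) = 99
J (P1): max(-40, 64, 5, 32) = 64
C (P2): min(99, 64) = 64
root (P1): max(-12, 12, 64) = 64

64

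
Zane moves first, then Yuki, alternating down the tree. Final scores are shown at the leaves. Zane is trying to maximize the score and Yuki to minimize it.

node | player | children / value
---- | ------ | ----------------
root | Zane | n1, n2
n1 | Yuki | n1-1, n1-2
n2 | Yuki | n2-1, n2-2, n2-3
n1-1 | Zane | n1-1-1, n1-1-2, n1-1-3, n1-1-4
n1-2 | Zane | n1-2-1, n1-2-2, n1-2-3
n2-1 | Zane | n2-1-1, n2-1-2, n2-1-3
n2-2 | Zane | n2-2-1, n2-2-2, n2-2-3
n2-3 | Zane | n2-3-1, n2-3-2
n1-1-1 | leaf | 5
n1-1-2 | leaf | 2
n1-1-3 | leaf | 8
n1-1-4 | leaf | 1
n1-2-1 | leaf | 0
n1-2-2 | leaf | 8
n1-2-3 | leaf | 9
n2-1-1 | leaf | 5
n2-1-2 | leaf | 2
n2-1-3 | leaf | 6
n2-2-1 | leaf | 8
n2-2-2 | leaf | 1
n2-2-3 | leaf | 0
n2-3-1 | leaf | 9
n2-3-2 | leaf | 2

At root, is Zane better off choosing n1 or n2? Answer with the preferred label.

n1-1 (Zane): max(5, 2, 8, 1) = 8
n1-2 (Zane): max(0, 8, 9) = 9
n1 (Yuki): min(8, 9) = 8
n2-1 (Zane): max(5, 2, 6) = 6
n2-2 (Zane): max(8, 1, 0) = 8
n2-3 (Zane): max(9, 2) = 9
n2 (Yuki): min(6, 8, 9) = 6
Zane prefers the higher value; n1=8, n2=6. n1 is better since 8 > 6.

n1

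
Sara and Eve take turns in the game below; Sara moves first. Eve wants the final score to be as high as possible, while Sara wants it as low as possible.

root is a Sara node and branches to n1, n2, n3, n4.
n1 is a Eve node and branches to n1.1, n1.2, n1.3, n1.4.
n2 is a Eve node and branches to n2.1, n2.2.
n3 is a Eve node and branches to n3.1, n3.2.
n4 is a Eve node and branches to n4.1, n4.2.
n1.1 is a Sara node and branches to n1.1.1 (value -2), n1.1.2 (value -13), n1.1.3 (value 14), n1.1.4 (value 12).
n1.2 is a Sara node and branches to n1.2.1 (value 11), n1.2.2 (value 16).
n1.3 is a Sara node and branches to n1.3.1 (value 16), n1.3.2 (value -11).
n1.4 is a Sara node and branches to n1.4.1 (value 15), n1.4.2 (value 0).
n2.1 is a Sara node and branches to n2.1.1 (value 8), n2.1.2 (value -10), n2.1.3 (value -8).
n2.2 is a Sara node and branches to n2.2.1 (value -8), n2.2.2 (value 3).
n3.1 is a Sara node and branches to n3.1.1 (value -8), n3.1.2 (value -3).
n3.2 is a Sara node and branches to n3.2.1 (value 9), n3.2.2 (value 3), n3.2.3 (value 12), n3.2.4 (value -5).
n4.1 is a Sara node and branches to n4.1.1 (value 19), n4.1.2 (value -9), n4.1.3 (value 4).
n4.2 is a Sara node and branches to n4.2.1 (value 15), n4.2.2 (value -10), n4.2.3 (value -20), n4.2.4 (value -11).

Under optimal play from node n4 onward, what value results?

-9

n4.1 (Sara): min(19, -9, 4) = -9
n4.2 (Sara): min(15, -10, -20, -11) = -20
n4 (Eve): max(-9, -20) = -9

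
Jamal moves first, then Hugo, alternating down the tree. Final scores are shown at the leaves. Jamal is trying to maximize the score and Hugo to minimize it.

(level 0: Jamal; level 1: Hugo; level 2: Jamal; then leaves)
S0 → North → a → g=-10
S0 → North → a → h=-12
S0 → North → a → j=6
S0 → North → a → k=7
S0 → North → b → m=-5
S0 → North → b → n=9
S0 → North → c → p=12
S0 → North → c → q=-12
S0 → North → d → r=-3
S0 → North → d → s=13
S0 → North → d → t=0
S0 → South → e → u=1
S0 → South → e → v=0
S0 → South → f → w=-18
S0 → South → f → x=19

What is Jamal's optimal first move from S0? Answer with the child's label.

North

a (Jamal): max(-10, -12, 6, 7) = 7
b (Jamal): max(-5, 9) = 9
c (Jamal): max(12, -12) = 12
d (Jamal): max(-3, 13, 0) = 13
North (Hugo): min(7, 9, 12, 13) = 7
e (Jamal): max(1, 0) = 1
f (Jamal): max(-18, 19) = 19
South (Hugo): min(1, 19) = 1
S0 (Jamal): max(7, 1) = 7
Jamal at S0 wants the highest of {North=7, South=1}, so chooses North.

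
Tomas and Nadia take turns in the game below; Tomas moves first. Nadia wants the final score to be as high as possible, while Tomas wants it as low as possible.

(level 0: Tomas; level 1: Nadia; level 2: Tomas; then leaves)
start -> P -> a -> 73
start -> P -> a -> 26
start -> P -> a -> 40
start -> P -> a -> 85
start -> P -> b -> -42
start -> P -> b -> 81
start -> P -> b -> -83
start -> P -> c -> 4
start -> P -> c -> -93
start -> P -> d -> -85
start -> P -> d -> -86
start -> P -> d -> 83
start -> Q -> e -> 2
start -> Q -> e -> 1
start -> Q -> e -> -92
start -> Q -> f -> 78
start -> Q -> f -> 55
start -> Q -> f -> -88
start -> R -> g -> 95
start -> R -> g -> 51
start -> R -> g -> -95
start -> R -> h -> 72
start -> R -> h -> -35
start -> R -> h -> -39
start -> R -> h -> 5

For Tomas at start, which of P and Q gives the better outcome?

Q

a (Tomas): min(73, 26, 40, 85) = 26
b (Tomas): min(-42, 81, -83) = -83
c (Tomas): min(4, -93) = -93
d (Tomas): min(-85, -86, 83) = -86
P (Nadia): max(26, -83, -93, -86) = 26
e (Tomas): min(2, 1, -92) = -92
f (Tomas): min(78, 55, -88) = -88
Q (Nadia): max(-92, -88) = -88
Tomas prefers the lower value; P=26, Q=-88. Q is better since -88 < 26.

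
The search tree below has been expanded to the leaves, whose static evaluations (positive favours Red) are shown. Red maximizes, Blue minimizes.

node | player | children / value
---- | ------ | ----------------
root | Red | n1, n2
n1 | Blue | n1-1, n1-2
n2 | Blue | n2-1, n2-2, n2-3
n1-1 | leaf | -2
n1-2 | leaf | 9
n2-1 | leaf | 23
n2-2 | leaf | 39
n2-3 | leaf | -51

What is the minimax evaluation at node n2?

n2 (Blue): min(23, 39, -51) = -51

-51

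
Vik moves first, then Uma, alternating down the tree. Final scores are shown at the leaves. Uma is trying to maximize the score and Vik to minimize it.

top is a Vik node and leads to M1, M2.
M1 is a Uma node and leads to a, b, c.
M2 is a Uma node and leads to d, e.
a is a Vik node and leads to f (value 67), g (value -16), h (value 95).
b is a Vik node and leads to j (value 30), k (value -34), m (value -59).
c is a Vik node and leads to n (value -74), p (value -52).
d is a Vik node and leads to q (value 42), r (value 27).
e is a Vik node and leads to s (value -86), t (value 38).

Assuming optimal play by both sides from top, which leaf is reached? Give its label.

a (Vik): min(67, -16, 95) = -16
b (Vik): min(30, -34, -59) = -59
c (Vik): min(-74, -52) = -74
M1 (Uma): max(-16, -59, -74) = -16
d (Vik): min(42, 27) = 27
e (Vik): min(-86, 38) = -86
M2 (Uma): max(27, -86) = 27
top (Vik): min(-16, 27) = -16
At top, Vik picks M1 (lowest: -16).
At M1, Uma picks a (highest: -16).
At a, Vik picks g (lowest: -16).
Terminal value -16.

g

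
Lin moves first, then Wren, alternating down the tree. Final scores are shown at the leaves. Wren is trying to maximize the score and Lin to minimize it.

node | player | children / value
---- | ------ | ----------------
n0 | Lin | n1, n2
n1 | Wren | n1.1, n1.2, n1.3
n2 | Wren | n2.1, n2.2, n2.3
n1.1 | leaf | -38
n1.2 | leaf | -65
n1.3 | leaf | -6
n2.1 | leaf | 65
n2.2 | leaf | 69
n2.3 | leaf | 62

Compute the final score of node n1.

n1 (Wren): max(-38, -65, -6) = -6

-6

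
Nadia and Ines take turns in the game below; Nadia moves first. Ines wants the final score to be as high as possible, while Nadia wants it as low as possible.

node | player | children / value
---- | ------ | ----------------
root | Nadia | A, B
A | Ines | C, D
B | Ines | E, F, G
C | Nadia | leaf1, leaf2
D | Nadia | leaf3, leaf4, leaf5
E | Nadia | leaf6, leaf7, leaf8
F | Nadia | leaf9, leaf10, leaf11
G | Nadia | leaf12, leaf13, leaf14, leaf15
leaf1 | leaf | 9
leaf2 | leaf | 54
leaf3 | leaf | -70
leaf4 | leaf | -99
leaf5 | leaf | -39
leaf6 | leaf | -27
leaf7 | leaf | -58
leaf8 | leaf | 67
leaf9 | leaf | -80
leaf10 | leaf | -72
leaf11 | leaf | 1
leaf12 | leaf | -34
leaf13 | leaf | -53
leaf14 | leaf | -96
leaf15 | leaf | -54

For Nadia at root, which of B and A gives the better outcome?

E (Nadia): min(-27, -58, 67) = -58
F (Nadia): min(-80, -72, 1) = -80
G (Nadia): min(-34, -53, -96, -54) = -96
B (Ines): max(-58, -80, -96) = -58
C (Nadia): min(9, 54) = 9
D (Nadia): min(-70, -99, -39) = -99
A (Ines): max(9, -99) = 9
Nadia prefers the lower value; B=-58, A=9. B is better since -58 < 9.

B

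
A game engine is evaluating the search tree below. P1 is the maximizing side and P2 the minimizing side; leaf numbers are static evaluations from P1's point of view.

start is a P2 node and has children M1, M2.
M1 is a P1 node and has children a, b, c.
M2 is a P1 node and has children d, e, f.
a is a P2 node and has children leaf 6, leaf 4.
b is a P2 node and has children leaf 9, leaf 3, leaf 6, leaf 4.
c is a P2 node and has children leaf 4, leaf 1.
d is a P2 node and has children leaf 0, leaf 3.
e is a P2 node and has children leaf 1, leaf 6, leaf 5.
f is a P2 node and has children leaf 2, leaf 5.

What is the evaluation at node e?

1

e (P2): min(1, 6, 5) = 1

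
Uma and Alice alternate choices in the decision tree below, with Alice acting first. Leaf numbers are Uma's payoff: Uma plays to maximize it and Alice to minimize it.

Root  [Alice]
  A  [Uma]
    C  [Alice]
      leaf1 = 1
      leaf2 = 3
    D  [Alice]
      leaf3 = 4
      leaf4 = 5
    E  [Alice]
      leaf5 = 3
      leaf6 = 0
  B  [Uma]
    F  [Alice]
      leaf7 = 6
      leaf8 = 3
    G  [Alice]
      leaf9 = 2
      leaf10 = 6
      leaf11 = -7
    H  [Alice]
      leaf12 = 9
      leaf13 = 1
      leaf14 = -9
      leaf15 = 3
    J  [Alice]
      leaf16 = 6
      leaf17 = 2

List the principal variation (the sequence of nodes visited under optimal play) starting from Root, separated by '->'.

C (Alice): min(1, 3) = 1
D (Alice): min(4, 5) = 4
E (Alice): min(3, 0) = 0
A (Uma): max(1, 4, 0) = 4
F (Alice): min(6, 3) = 3
G (Alice): min(2, 6, -7) = -7
H (Alice): min(9, 1, -9, 3) = -9
J (Alice): min(6, 2) = 2
B (Uma): max(3, -7, -9, 2) = 3
Root (Alice): min(4, 3) = 3
At Root, Alice picks B (lowest: 3).
At B, Uma picks F (highest: 3).
At F, Alice picks leaf8 (lowest: 3).
Terminal value 3.

Root -> B -> F -> leaf8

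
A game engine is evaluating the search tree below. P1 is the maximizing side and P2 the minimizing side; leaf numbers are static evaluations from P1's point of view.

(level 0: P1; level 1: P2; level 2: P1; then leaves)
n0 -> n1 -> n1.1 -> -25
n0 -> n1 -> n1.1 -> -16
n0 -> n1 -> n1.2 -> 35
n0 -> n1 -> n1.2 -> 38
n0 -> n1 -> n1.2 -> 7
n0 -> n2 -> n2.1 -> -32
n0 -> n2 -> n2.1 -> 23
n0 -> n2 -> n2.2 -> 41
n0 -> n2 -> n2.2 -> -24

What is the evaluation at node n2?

23

n2.1 (P1): max(-32, 23) = 23
n2.2 (P1): max(41, -24) = 41
n2 (P2): min(23, 41) = 23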